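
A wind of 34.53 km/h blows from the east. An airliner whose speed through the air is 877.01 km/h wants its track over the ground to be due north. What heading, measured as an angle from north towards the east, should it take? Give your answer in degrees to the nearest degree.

2°

The wind pushes perpendicular to the desired track; the heading must have a component into the wind equal to 34.53 km/h: 877.01 sin θ = 34.53.
sin θ = 0.0394, so θ = 2.256°.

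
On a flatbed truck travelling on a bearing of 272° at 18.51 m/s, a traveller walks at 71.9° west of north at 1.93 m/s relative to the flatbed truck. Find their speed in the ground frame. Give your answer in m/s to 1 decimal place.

20.4 m/s

Taking east as x and north as y: flatbed truck velocity = (-18.499, 0.646) m/s; traveller velocity relative to flatbed truck = (-1.834, 0.600) m/s.
Velocity relative to ground = (-18.499, 0.646) + (-1.834, 0.600) = (-20.333, 1.246) m/s.
Speed = |(-20.333, 1.246)| = 20.371 m/s.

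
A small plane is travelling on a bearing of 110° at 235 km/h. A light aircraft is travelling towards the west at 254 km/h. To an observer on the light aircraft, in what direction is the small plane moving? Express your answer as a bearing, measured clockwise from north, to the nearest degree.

100°

Taking east as x and north as y: small plane velocity = (220.828, -80.375) km/h; light aircraft velocity = (-254.000, 0.000) km/h.
Velocity of small plane relative to light aircraft = (220.828, -80.375) − (-254.000, 0.000) = (474.828, -80.375) km/h.
Bearing = atan2(474.83, -80.37) = 99.61° clockwise from north.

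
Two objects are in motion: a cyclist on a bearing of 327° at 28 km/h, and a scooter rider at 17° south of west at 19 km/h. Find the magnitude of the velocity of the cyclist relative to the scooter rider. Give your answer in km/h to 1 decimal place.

Taking east as x and north as y: cyclist velocity = (-15.250, 23.483) km/h; scooter rider velocity = (-18.170, -5.555) km/h.
Velocity of cyclist relative to scooter rider = (-15.250, 23.483) − (-18.170, -5.555) = (2.920, 29.038) km/h.
Magnitude = |(2.920, 29.038)| = 29.184 km/h.

29.2 km/h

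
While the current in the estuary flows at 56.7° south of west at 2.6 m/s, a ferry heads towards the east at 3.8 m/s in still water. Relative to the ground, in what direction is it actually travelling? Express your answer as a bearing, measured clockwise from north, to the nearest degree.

Taking east as x and north as y: velocity relative to the water = (3.800, 0.000) m/s; the water relative to ground = (-1.427, -2.173) m/s.
Velocity relative to ground = (3.800, 0.000) + (-1.427, -2.173) = (2.373, -2.173) m/s.
Bearing = atan2(2.37, -2.17) = 132.49° clockwise from north.

132°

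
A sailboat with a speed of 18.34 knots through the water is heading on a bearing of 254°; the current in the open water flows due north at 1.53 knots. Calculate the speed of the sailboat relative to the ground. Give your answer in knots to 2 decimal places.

Taking east as x and north as y: velocity relative to the water = (-17.630, -5.055) knots; the water relative to ground = (0.000, 1.530) knots.
Velocity relative to ground = (-17.630, -5.055) + (0.000, 1.530) = (-17.630, -3.525) knots.
Speed = |(-17.630, -3.525)| = 17.979 knots.

17.98 knots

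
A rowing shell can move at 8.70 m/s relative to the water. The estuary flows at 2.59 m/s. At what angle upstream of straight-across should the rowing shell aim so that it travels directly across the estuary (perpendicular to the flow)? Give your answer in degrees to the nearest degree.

To cancel the current, the upstream component of the rowing shell's velocity must equal the flow: 8.70 sin θ = 2.59.
sin θ = 2.59 / 8.70 = 0.2977.
θ = arcsin(0.2977) = 17.320°.

17°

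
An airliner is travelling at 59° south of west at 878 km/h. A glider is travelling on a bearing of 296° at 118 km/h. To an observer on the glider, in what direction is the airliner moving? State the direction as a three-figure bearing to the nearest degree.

Taking east as x and north as y: airliner velocity = (-452.203, -752.593) km/h; glider velocity = (-106.058, 51.728) km/h.
Velocity of airliner relative to glider = (-452.203, -752.593) − (-106.058, 51.728) = (-346.146, -804.321) km/h.
Bearing = atan2(-346.15, -804.32) = 203.29° clockwise from north.

203°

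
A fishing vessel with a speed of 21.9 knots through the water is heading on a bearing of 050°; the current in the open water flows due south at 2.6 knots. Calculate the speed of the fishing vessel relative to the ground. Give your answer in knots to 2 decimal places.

Taking east as x and north as y: velocity relative to the water = (16.776, 14.077) knots; the water relative to ground = (0.000, -2.600) knots.
Velocity relative to ground = (16.776, 14.077) + (0.000, -2.600) = (16.776, 11.477) knots.
Speed = |(16.776, 11.477)| = 20.327 knots.

20.33 knots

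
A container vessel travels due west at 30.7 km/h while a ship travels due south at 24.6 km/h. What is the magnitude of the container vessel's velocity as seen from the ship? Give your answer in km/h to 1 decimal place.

39.3 km/h

Taking east as x and north as y: container vessel velocity = (-30.700, 0.000) km/h; ship velocity = (0.000, -24.600) km/h.
Velocity of container vessel relative to ship = (-30.700, 0.000) − (0.000, -24.600) = (-30.700, 24.600) km/h.
Magnitude = |(-30.700, 24.600)| = 39.340 km/h.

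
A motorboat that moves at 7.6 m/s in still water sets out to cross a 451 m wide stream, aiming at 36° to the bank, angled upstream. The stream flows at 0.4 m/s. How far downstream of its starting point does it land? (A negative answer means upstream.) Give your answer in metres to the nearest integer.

-580 m

Perpendicular speed = 4.467 m/s; crossing time = 451 / 4.467 = 100.959 s.
Net downstream speed = -5.749 m/s.
Drift = -5.749 × 100.959 = -580.365 m (upstream).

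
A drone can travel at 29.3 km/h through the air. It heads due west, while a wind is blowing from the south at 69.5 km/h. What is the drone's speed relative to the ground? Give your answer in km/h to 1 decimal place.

75.4 km/h

Taking east as x and north as y: velocity relative to the air = (-29.300, 0.000) km/h; the air relative to ground = (0.000, 69.500) km/h.
Velocity relative to ground = (-29.300, 0.000) + (0.000, 69.500) = (-29.300, 69.500) km/h.
Speed = |(-29.300, 69.500)| = 75.424 km/h.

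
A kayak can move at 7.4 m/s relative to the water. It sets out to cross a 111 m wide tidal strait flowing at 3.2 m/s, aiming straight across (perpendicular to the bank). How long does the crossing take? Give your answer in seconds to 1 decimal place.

15.0 s

The component of the kayak's velocity perpendicular to the bank is 7.4 m/s.
The flow acts along the bank and has no component across it.
Time = 111 / 7.400 = 15.000 s.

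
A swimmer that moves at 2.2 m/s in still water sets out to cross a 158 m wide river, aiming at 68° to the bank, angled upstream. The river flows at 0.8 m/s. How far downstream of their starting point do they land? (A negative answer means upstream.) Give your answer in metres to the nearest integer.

-2 m

Perpendicular speed = 2.040 m/s; crossing time = 158 / 2.040 = 77.458 s.
Net downstream speed = -0.024 m/s.
Drift = -0.024 × 77.458 = -1.869 m (upstream).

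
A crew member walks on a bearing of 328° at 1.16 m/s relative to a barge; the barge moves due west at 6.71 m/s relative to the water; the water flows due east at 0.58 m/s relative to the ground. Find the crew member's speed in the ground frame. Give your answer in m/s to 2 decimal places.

In east/north components (m/s): crew member relative to barge = (-0.615, 0.984); barge relative to water = (-6.710, 0.000); water relative to ground = (0.580, 0.000).
Sum = (-6.745, 0.984) m/s.
Speed = |(-6.745, 0.984)| = 6.816 m/s.

6.82 m/s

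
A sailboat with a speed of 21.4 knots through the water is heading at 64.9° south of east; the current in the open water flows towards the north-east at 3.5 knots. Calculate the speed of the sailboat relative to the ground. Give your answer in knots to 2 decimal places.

Taking east as x and north as y: velocity relative to the water = (9.078, -19.379) knots; the water relative to ground = (2.475, 2.475) knots.
Velocity relative to ground = (9.078, -19.379) + (2.475, 2.475) = (11.553, -16.904) knots.
Speed = |(11.553, -16.904)| = 20.475 knots.

20.47 knots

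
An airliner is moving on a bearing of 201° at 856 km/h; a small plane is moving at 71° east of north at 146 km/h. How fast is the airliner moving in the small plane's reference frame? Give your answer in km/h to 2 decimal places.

956.41 km/h

Taking east as x and north as y: airliner velocity = (-306.763, -799.145) km/h; small plane velocity = (138.046, 47.533) km/h.
Velocity of airliner relative to small plane = (-306.763, -799.145) − (138.046, 47.533) = (-444.809, -846.678) km/h.
Magnitude = |(-444.809, -846.678)| = 956.409 km/h.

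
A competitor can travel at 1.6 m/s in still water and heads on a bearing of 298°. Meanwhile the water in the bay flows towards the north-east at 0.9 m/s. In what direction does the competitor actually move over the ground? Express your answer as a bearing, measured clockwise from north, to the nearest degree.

331°

Taking east as x and north as y: velocity relative to the water = (-1.413, 0.751) m/s; the water relative to ground = (0.636, 0.636) m/s.
Velocity relative to ground = (-1.413, 0.751) + (0.636, 0.636) = (-0.776, 1.388) m/s.
Bearing = atan2(-0.78, 1.39) = 330.77° clockwise from north.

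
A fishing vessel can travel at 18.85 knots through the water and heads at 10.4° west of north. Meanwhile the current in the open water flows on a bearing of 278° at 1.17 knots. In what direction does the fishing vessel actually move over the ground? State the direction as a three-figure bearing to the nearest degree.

Taking east as x and north as y: velocity relative to the water = (-3.403, 18.540) knots; the water relative to ground = (-1.159, 0.163) knots.
Velocity relative to ground = (-3.403, 18.540) + (-1.159, 0.163) = (-4.561, 18.703) knots.
Bearing = atan2(-4.56, 18.70) = 346.29° clockwise from north.

346°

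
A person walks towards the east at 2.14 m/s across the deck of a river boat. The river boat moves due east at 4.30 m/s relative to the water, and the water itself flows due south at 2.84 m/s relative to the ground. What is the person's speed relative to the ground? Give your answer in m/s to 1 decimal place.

In east/north components (m/s): person relative to river boat = (2.140, 0.000); river boat relative to water = (4.300, 0.000); water relative to ground = (0.000, -2.840).
Sum = (6.440, -2.840) m/s.
Speed = |(6.440, -2.840)| = 7.038 m/s.

7.0 m/s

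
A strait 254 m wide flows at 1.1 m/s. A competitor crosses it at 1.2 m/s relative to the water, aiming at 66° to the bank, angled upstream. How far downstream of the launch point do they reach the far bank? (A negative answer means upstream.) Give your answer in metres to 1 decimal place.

141.8 m

Perpendicular speed = 1.096 m/s; crossing time = 254 / 1.096 = 231.698 s.
Net downstream speed = 0.612 m/s.
Drift = 0.612 × 231.698 = 141.780 m (downstream).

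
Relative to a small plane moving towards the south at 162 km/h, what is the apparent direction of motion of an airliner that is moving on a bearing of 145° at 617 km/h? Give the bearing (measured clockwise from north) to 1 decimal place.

134.1°

Taking east as x and north as y: airliner velocity = (353.897, -505.417) km/h; small plane velocity = (0.000, -162.000) km/h.
Velocity of airliner relative to small plane = (353.897, -505.417) − (0.000, -162.000) = (353.897, -343.417) km/h.
Bearing = atan2(353.90, -343.42) = 134.14° clockwise from north.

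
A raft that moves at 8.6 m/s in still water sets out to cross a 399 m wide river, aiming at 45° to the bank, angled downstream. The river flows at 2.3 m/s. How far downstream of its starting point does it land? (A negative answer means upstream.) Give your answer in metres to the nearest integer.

Perpendicular speed = 6.081 m/s; crossing time = 399 / 6.081 = 65.613 s.
Net downstream speed = 8.381 m/s.
Drift = 8.381 × 65.613 = 549.910 m (downstream).

550 m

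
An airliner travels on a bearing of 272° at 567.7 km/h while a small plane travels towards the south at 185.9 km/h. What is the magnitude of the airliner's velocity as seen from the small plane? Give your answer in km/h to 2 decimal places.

603.50 km/h

Taking east as x and north as y: airliner velocity = (-567.354, 19.812) km/h; small plane velocity = (0.000, -185.900) km/h.
Velocity of airliner relative to small plane = (-567.354, 19.812) − (0.000, -185.900) = (-567.354, 205.712) km/h.
Magnitude = |(-567.354, 205.712)| = 603.497 km/h.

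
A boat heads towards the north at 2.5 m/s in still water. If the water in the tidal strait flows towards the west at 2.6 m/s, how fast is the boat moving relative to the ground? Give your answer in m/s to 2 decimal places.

Taking east as x and north as y: velocity relative to the water = (0.000, 2.500) m/s; the water relative to ground = (-2.600, 0.000) m/s.
Velocity relative to ground = (0.000, 2.500) + (-2.600, 0.000) = (-2.600, 2.500) m/s.
Speed = |(-2.600, 2.500)| = 3.607 m/s.

3.61 m/s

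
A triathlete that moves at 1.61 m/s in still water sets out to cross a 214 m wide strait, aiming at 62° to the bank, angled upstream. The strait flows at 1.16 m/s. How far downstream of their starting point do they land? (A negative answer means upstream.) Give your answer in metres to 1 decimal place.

60.8 m

Perpendicular speed = 1.422 m/s; crossing time = 214 / 1.422 = 150.540 s.
Net downstream speed = 0.404 m/s.
Drift = 0.404 × 150.540 = 60.841 m (downstream).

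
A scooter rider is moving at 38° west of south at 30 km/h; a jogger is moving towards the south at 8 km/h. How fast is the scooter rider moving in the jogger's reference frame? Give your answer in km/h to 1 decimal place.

24.2 km/h

Taking east as x and north as y: scooter rider velocity = (-18.470, -23.640) km/h; jogger velocity = (0.000, -8.000) km/h.
Velocity of scooter rider relative to jogger = (-18.470, -23.640) − (0.000, -8.000) = (-18.470, -15.640) km/h.
Magnitude = |(-18.470, -15.640)| = 24.202 km/h.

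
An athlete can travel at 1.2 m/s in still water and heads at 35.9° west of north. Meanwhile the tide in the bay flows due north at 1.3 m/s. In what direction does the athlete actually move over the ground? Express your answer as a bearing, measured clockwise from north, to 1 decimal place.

Taking east as x and north as y: velocity relative to the water = (-0.704, 0.972) m/s; the water relative to ground = (0.000, 1.300) m/s.
Velocity relative to ground = (-0.704, 0.972) + (0.000, 1.300) = (-0.704, 2.272) m/s.
Bearing = atan2(-0.70, 2.27) = 342.79° clockwise from north.

342.8°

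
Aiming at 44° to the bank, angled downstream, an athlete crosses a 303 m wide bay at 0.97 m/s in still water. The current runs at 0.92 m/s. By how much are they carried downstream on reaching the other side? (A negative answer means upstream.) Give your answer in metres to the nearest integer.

727 m

Perpendicular speed = 0.674 m/s; crossing time = 303 / 0.674 = 449.676 s.
Net downstream speed = 1.618 m/s.
Drift = 1.618 × 449.676 = 727.468 m (downstream).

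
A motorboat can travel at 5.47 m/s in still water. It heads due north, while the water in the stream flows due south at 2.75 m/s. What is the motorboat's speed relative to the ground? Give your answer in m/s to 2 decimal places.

Taking east as x and north as y: velocity relative to the water = (0.000, 5.470) m/s; the water relative to ground = (0.000, -2.750) m/s.
Velocity relative to ground = (0.000, 5.470) + (0.000, -2.750) = (0.000, 2.720) m/s.
Speed = |(0.000, 2.720)| = 2.720 m/s.

2.72 m/s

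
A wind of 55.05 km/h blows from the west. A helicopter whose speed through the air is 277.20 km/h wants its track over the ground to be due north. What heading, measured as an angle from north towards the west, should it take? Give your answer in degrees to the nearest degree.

11°

The wind pushes perpendicular to the desired track; the heading must have a component into the wind equal to 55.05 km/h: 277.20 sin θ = 55.05.
sin θ = 0.1986, so θ = 11.455°.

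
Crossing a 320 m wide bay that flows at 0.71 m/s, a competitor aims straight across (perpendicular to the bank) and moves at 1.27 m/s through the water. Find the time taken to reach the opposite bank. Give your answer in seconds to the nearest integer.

The component of the competitor's velocity perpendicular to the bank is 1.27 m/s.
Only the cross-stream component determines the crossing time; the current contributes nothing perpendicular to the bank.
Time = 320 / 1.270 = 251.969 s.

252 s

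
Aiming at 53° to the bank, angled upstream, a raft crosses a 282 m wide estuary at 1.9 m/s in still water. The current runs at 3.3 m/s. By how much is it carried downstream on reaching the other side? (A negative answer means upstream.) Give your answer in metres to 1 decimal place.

Perpendicular speed = 1.517 m/s; crossing time = 282 / 1.517 = 185.843 s.
Net downstream speed = 2.157 m/s.
Drift = 2.157 × 185.843 = 400.781 m (downstream).

400.8 m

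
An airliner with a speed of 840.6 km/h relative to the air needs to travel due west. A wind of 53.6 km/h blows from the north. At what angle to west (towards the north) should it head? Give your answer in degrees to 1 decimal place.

The wind pushes perpendicular to the desired track; the heading must have a component into the wind equal to 53.6 km/h: 840.6 sin θ = 53.6.
sin θ = 0.0638, so θ = 3.656°.

3.7°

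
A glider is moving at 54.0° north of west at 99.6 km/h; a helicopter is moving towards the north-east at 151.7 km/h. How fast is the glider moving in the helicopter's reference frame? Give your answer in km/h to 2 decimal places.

167.95 km/h

Taking east as x and north as y: glider velocity = (-58.543, 80.578) km/h; helicopter velocity = (107.268, 107.268) km/h.
Velocity of glider relative to helicopter = (-58.543, 80.578) − (107.268, 107.268) = (-165.812, -26.690) km/h.
Magnitude = |(-165.812, -26.690)| = 167.946 km/h.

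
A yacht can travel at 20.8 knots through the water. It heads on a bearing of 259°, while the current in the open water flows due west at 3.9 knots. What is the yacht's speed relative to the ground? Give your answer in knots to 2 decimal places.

Taking east as x and north as y: velocity relative to the water = (-20.418, -3.969) knots; the water relative to ground = (-3.900, 0.000) knots.
Velocity relative to ground = (-20.418, -3.969) + (-3.900, 0.000) = (-24.318, -3.969) knots.
Speed = |(-24.318, -3.969)| = 24.640 knots.

24.64 knots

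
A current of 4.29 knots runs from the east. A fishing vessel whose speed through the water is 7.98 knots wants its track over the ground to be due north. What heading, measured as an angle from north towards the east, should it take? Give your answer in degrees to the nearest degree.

33°

The current pushes perpendicular to the desired track; the heading must have a component into the current equal to 4.29 knots: 7.98 sin θ = 4.29.
sin θ = 0.5376, so θ = 32.520°.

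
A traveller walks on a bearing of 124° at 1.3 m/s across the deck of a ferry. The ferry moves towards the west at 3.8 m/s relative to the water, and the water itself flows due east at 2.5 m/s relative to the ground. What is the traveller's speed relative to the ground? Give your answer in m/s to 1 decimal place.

0.8 m/s

In east/north components (m/s): traveller relative to ferry = (1.078, -0.727); ferry relative to water = (-3.800, 0.000); water relative to ground = (2.500, 0.000).
Sum = (-0.222, -0.727) m/s.
Speed = |(-0.222, -0.727)| = 0.760 m/s.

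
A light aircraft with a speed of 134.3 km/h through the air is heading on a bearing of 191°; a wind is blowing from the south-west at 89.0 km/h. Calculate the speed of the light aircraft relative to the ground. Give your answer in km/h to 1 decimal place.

Taking east as x and north as y: velocity relative to the air = (-25.626, -131.833) km/h; the air relative to ground = (62.933, 62.933) km/h.
Velocity relative to ground = (-25.626, -131.833) + (62.933, 62.933) = (37.307, -68.900) km/h.
Speed = |(37.307, -68.900)| = 78.352 km/h.

78.4 km/h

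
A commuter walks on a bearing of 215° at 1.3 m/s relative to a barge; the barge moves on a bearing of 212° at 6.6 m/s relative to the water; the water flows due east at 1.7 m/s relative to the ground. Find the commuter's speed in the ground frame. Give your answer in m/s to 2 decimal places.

7.13 m/s

In east/north components (m/s): commuter relative to barge = (-0.746, -1.065); barge relative to water = (-3.497, -5.597); water relative to ground = (1.700, 0.000).
Sum = (-2.543, -6.662) m/s.
Speed = |(-2.543, -6.662)| = 7.131 m/s.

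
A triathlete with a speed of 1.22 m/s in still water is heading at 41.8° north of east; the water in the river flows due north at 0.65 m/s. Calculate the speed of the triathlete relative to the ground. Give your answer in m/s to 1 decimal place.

1.7 m/s

Taking east as x and north as y: velocity relative to the water = (0.909, 0.813) m/s; the water relative to ground = (0.000, 0.650) m/s.
Velocity relative to ground = (0.909, 0.813) + (0.000, 0.650) = (0.909, 1.463) m/s.
Speed = |(0.909, 1.463)| = 1.723 m/s.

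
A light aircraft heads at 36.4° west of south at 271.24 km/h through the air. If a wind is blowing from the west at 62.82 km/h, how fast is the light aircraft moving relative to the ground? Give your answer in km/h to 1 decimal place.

Taking east as x and north as y: velocity relative to the air = (-160.959, -218.319) km/h; the air relative to ground = (62.820, 0.000) km/h.
Velocity relative to ground = (-160.959, -218.319) + (62.820, 0.000) = (-98.139, -218.319) km/h.
Speed = |(-98.139, -218.319)| = 239.363 km/h.

239.4 km/h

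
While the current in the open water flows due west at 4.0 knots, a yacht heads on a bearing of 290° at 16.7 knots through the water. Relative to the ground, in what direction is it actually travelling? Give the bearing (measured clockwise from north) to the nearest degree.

286°

Taking east as x and north as y: velocity relative to the water = (-15.693, 5.712) knots; the water relative to ground = (-4.000, 0.000) knots.
Velocity relative to ground = (-15.693, 5.712) + (-4.000, 0.000) = (-19.693, 5.712) knots.
Bearing = atan2(-19.69, 5.71) = 286.17° clockwise from north.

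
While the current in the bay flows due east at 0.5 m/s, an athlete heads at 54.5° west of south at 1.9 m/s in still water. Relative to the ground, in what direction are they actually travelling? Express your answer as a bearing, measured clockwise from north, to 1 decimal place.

223.5°

Taking east as x and north as y: velocity relative to the water = (-1.547, -1.103) m/s; the water relative to ground = (0.500, 0.000) m/s.
Velocity relative to ground = (-1.547, -1.103) + (0.500, 0.000) = (-1.047, -1.103) m/s.
Bearing = atan2(-1.05, -1.10) = 223.49° clockwise from north.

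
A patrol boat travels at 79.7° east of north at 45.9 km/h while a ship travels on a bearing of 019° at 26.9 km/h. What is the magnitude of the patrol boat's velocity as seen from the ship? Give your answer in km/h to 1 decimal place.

40.3 km/h

Taking east as x and north as y: patrol boat velocity = (45.160, 8.207) km/h; ship velocity = (8.758, 25.434) km/h.
Velocity of patrol boat relative to ship = (45.160, 8.207) − (8.758, 25.434) = (36.403, -17.227) km/h.
Magnitude = |(36.403, -17.227)| = 40.273 km/h.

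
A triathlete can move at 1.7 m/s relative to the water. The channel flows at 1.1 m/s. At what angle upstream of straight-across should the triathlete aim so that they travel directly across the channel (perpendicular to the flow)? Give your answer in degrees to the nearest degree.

To cancel the current, the upstream component of the triathlete's velocity must equal the flow: 1.7 sin θ = 1.1.
sin θ = 1.1 / 1.7 = 0.6471.
θ = arcsin(0.6471) = 40.320°.

40°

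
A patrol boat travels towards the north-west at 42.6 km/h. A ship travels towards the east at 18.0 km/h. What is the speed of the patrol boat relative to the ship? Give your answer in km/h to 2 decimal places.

56.77 km/h

Taking east as x and north as y: patrol boat velocity = (-30.123, 30.123) km/h; ship velocity = (18.000, 0.000) km/h.
Velocity of patrol boat relative to ship = (-30.123, 30.123) − (18.000, 0.000) = (-48.123, 30.123) km/h.
Magnitude = |(-48.123, 30.123)| = 56.773 km/h.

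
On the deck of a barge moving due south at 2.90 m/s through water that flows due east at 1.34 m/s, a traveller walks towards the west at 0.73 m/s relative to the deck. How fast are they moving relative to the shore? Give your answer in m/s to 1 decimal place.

In east/north components (m/s): traveller relative to barge = (-0.730, 0.000); barge relative to water = (0.000, -2.900); water relative to ground = (1.340, 0.000).
Sum = (0.610, -2.900) m/s.
Speed = |(0.610, -2.900)| = 2.963 m/s.

3.0 m/s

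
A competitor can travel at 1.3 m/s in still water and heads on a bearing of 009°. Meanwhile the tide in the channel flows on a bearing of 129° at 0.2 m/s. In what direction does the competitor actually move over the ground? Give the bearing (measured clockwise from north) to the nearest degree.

Taking east as x and north as y: velocity relative to the water = (0.203, 1.284) m/s; the water relative to ground = (0.155, -0.126) m/s.
Velocity relative to ground = (0.203, 1.284) + (0.155, -0.126) = (0.359, 1.158) m/s.
Bearing = atan2(0.36, 1.16) = 17.21° clockwise from north.

017°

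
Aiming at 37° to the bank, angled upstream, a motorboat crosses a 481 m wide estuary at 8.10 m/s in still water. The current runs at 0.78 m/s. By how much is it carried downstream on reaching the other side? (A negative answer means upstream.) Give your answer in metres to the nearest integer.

Perpendicular speed = 4.875 m/s; crossing time = 481 / 4.875 = 98.673 s.
Net downstream speed = -5.689 m/s.
Drift = -5.689 × 98.673 = -561.344 m (upstream).

-561 m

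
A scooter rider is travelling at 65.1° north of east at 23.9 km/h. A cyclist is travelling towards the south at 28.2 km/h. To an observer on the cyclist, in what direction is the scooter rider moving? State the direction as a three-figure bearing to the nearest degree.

Taking east as x and north as y: scooter rider velocity = (10.063, 21.678) km/h; cyclist velocity = (0.000, -28.200) km/h.
Velocity of scooter rider relative to cyclist = (10.063, 21.678) − (0.000, -28.200) = (10.063, 49.878) km/h.
Bearing = atan2(10.06, 49.88) = 11.41° clockwise from north.

011°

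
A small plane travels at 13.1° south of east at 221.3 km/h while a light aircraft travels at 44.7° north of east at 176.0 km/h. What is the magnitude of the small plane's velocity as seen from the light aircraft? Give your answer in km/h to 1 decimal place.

Taking east as x and north as y: small plane velocity = (215.541, -50.158) km/h; light aircraft velocity = (125.101, 123.797) km/h.
Velocity of small plane relative to light aircraft = (215.541, -50.158) − (125.101, 123.797) = (90.440, -173.955) km/h.
Magnitude = |(90.440, -173.955)| = 196.061 km/h.

196.1 km/h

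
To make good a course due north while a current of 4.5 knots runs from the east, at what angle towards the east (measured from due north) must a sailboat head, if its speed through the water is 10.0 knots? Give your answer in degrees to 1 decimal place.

26.7°

The current pushes perpendicular to the desired track; the heading must have a component into the current equal to 4.5 knots: 10.0 sin θ = 4.5.
sin θ = 0.4500, so θ = 26.744°.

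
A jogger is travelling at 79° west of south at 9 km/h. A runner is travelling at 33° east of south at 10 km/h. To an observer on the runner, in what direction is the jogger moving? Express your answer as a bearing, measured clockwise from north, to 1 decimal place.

295.0°

Taking east as x and north as y: jogger velocity = (-8.835, -1.717) km/h; runner velocity = (5.446, -8.387) km/h.
Velocity of jogger relative to runner = (-8.835, -1.717) − (5.446, -8.387) = (-14.281, 6.669) km/h.
Bearing = atan2(-14.28, 6.67) = 295.03° clockwise from north.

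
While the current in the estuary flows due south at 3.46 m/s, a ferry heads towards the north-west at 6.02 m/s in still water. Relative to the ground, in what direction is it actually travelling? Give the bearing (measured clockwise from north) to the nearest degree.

Taking east as x and north as y: velocity relative to the water = (-4.257, 4.257) m/s; the water relative to ground = (0.000, -3.460) m/s.
Velocity relative to ground = (-4.257, 4.257) + (0.000, -3.460) = (-4.257, 0.797) m/s.
Bearing = atan2(-4.26, 0.80) = 280.60° clockwise from north.

281°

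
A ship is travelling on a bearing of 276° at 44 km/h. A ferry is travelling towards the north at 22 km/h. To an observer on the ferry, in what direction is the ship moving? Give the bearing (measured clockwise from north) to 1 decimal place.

248.3°

Taking east as x and north as y: ship velocity = (-43.759, 4.599) km/h; ferry velocity = (0.000, 22.000) km/h.
Velocity of ship relative to ferry = (-43.759, 4.599) − (0.000, 22.000) = (-43.759, -17.401) km/h.
Bearing = atan2(-43.76, -17.40) = 248.31° clockwise from north.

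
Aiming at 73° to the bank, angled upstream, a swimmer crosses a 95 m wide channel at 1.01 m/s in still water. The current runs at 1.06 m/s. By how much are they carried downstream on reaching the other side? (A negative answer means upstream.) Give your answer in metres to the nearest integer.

Perpendicular speed = 0.966 m/s; crossing time = 95 / 0.966 = 98.357 s.
Net downstream speed = 0.765 m/s.
Drift = 0.765 × 98.357 = 75.214 m (downstream).

75 m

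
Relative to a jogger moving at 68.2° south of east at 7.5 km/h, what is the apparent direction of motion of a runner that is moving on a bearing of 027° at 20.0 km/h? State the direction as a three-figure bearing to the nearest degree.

014°

Taking east as x and north as y: runner velocity = (9.080, 17.820) km/h; jogger velocity = (2.785, -6.964) km/h.
Velocity of runner relative to jogger = (9.080, 17.820) − (2.785, -6.964) = (6.295, 24.784) km/h.
Bearing = atan2(6.29, 24.78) = 14.25° clockwise from north.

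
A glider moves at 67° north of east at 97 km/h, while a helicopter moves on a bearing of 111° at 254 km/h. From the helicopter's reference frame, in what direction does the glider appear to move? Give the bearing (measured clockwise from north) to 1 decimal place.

312.1°

Taking east as x and north as y: glider velocity = (37.901, 89.289) km/h; helicopter velocity = (237.129, -91.025) km/h.
Velocity of glider relative to helicopter = (37.901, 89.289) − (237.129, -91.025) = (-199.229, 180.314) km/h.
Bearing = atan2(-199.23, 180.31) = 312.15° clockwise from north.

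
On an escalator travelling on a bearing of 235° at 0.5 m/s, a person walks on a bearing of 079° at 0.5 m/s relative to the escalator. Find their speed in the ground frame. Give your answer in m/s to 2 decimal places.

0.21 m/s

Taking east as x and north as y: escalator velocity = (-0.410, -0.287) m/s; person velocity relative to escalator = (0.491, 0.095) m/s.
Velocity relative to ground = (-0.410, -0.287) + (0.491, 0.095) = (0.081, -0.191) m/s.
Speed = |(0.081, -0.191)| = 0.208 m/s.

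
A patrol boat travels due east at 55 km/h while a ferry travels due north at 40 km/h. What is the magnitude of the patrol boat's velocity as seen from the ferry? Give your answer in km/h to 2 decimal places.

68.01 km/h

Taking east as x and north as y: patrol boat velocity = (55.000, 0.000) km/h; ferry velocity = (0.000, 40.000) km/h.
Velocity of patrol boat relative to ferry = (55.000, 0.000) − (0.000, 40.000) = (55.000, -40.000) km/h.
Magnitude = |(55.000, -40.000)| = 68.007 km/h.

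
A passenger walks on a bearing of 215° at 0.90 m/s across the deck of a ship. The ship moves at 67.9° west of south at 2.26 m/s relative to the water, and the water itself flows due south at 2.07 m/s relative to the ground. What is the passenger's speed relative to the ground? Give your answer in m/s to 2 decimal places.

In east/north components (m/s): passenger relative to ship = (-0.516, -0.737); ship relative to water = (-2.094, -0.850); water relative to ground = (0.000, -2.070).
Sum = (-2.610, -3.658) m/s.
Speed = |(-2.610, -3.658)| = 4.493 m/s.

4.49 m/s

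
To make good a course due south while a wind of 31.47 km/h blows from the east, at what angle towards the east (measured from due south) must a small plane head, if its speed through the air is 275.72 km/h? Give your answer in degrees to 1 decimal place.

The wind pushes perpendicular to the desired track; the heading must have a component into the wind equal to 31.47 km/h: 275.72 sin θ = 31.47.
sin θ = 0.1141, so θ = 6.554°.

6.6°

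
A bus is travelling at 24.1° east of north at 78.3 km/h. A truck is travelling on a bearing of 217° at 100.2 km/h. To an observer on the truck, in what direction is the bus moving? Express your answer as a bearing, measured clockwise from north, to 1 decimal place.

Taking east as x and north as y: bus velocity = (31.972, 71.475) km/h; truck velocity = (-60.302, -80.023) km/h.
Velocity of bus relative to truck = (31.972, 71.475) − (-60.302, -80.023) = (92.274, 151.498) km/h.
Bearing = atan2(92.27, 151.50) = 31.34° clockwise from north.

031.3°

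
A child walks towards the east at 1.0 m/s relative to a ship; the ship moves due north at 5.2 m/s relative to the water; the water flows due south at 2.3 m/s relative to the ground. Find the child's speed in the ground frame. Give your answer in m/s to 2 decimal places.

In east/north components (m/s): child relative to ship = (1.000, 0.000); ship relative to water = (0.000, 5.200); water relative to ground = (0.000, -2.300).
Sum = (1.000, 2.900) m/s.
Speed = |(1.000, 2.900)| = 3.068 m/s.

3.07 m/s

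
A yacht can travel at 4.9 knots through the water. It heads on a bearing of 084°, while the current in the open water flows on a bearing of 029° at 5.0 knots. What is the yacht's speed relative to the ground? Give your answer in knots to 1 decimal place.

8.8 knots

Taking east as x and north as y: velocity relative to the water = (4.873, 0.512) knots; the water relative to ground = (2.424, 4.373) knots.
Velocity relative to ground = (4.873, 0.512) + (2.424, 4.373) = (7.297, 4.885) knots.
Speed = |(7.297, 4.885)| = 8.782 knots.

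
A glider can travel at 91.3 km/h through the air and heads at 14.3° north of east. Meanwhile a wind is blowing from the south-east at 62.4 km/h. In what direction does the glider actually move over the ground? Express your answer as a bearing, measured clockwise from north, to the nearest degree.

Taking east as x and north as y: velocity relative to the air = (88.471, 22.551) km/h; the air relative to ground = (-44.123, 44.123) km/h.
Velocity relative to ground = (88.471, 22.551) + (-44.123, 44.123) = (44.348, 66.674) km/h.
Bearing = atan2(44.35, 66.67) = 33.63° clockwise from north.

034°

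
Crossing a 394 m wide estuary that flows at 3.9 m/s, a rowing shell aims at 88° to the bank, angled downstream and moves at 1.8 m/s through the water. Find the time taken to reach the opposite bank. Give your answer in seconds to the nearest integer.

The component of the rowing shell's velocity perpendicular to the bank is 1.8 × sin 88° = 1.799 m/s.
Only the cross-stream component determines the crossing time; the current contributes nothing perpendicular to the bank.
Time = 394 / 1.799 = 219.022 s.

219 s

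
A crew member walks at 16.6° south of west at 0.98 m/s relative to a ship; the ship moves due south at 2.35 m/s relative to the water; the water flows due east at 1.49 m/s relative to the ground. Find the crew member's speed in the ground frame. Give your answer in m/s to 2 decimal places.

2.69 m/s

In east/north components (m/s): crew member relative to ship = (-0.939, -0.280); ship relative to water = (0.000, -2.350); water relative to ground = (1.490, 0.000).
Sum = (0.551, -2.630) m/s.
Speed = |(0.551, -2.630)| = 2.687 m/s.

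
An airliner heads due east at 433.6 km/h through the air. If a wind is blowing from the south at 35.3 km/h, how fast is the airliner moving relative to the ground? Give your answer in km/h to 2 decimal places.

Taking east as x and north as y: velocity relative to the air = (433.600, 0.000) km/h; the air relative to ground = (0.000, 35.300) km/h.
Velocity relative to ground = (433.600, 0.000) + (0.000, 35.300) = (433.600, 35.300) km/h.
Speed = |(433.600, 35.300)| = 435.035 km/h.

435.03 km/h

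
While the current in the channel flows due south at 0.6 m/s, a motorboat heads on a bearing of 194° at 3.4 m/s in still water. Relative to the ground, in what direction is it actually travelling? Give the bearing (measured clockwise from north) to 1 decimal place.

Taking east as x and north as y: velocity relative to the water = (-0.823, -3.299) m/s; the water relative to ground = (0.000, -0.600) m/s.
Velocity relative to ground = (-0.823, -3.299) + (0.000, -0.600) = (-0.823, -3.899) m/s.
Bearing = atan2(-0.82, -3.90) = 191.91° clockwise from north.

191.9°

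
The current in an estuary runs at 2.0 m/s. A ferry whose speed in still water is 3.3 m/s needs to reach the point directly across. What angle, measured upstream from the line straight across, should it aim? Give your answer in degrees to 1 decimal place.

To cancel the current, the upstream component of the ferry's velocity must equal the flow: 3.3 sin θ = 2.0.
sin θ = 2.0 / 3.3 = 0.6061.
θ = arcsin(0.6061) = 37.305°.

37.3°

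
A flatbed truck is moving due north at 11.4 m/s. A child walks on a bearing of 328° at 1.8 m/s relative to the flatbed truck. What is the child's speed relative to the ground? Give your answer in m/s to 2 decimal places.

12.96 m/s

Taking east as x and north as y: flatbed truck velocity = (0.000, 11.400) m/s; child velocity relative to flatbed truck = (-0.954, 1.526) m/s.
Velocity relative to ground = (0.000, 11.400) + (-0.954, 1.526) = (-0.954, 12.926) m/s.
Speed = |(-0.954, 12.926)| = 12.962 m/s.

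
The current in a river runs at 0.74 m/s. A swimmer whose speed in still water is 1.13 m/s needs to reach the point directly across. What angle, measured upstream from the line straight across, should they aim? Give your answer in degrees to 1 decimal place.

40.9°

To cancel the current, the upstream component of the swimmer's velocity must equal the flow: 1.13 sin θ = 0.74.
sin θ = 0.74 / 1.13 = 0.6549.
θ = arcsin(0.6549) = 40.910°.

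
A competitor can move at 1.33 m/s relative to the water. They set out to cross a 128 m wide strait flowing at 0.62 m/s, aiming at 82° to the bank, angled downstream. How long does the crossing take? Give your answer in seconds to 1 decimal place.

97.2 s

The component of the competitor's velocity perpendicular to the bank is 1.33 × sin 82° = 1.317 m/s.
The flow acts along the bank and has no component across it.
Time = 128 / 1.317 = 97.186 s.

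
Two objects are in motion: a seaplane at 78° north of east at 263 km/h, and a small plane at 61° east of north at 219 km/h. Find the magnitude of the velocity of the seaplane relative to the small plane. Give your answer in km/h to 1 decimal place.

203.9 km/h

Taking east as x and north as y: seaplane velocity = (54.681, 257.253) km/h; small plane velocity = (191.542, 106.173) km/h.
Velocity of seaplane relative to small plane = (54.681, 257.253) − (191.542, 106.173) = (-136.861, 151.080) km/h.
Magnitude = |(-136.861, 151.080)| = 203.853 km/h.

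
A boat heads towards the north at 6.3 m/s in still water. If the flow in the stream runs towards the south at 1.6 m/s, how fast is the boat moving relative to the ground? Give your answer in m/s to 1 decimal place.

4.7 m/s

Taking east as x and north as y: velocity relative to the water = (0.000, 6.300) m/s; the water relative to ground = (0.000, -1.600) m/s.
Velocity relative to ground = (0.000, 6.300) + (0.000, -1.600) = (0.000, 4.700) m/s.
Speed = |(0.000, 4.700)| = 4.700 m/s.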